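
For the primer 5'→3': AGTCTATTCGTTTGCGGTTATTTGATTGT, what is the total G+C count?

10

Base counts: T=15, A=4, C=3, G=7
Total G or C: 7 + 3 = 10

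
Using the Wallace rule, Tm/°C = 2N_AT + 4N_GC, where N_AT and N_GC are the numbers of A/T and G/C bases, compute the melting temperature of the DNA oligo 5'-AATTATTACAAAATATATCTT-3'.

T=9, C=2, A=10, G=0
AT pairs contribute 19, GC pairs contribute 2.
Tm = 2×19 + 4×2 = 46°C

46°C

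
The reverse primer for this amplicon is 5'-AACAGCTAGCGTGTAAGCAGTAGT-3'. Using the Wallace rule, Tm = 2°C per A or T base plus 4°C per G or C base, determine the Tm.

70°C

Counting bases: T=5, A=8, G=7, C=4
AT pairs contribute 13, GC pairs contribute 11.
Tm = 4·11 + 2·13 = 44 + 26 = 70°C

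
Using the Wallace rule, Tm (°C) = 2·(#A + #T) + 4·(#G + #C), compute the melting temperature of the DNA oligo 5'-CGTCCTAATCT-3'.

A=2, T=4, C=4, G=1
A+T = 6, G+C = 5
Tm = 2×6 + 4×5 = 32°C

32°C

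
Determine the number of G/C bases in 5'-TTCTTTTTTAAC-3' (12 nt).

2

Scanning the sequence gives C=2, A=2, T=8, G=0.
Total G or C: 0 + 2 = 2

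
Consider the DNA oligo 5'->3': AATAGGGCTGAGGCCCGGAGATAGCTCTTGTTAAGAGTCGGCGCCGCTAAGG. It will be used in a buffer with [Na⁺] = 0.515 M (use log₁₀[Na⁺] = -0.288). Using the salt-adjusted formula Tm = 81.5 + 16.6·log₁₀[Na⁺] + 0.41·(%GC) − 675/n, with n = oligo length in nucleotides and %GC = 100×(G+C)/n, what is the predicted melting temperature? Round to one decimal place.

Length n = 52. Base counts: G=19, T=10, C=11, A=12
G+C = 30, so %GC = 30/52 × 100 = 57.692%
Salt term: 16.6 × (-0.288) = -4.781
GC term: 0.41 × 57.692 = 23.654; length term: −675/52 = −12.981
Tm = 81.5 + (-4.781) + 23.654 − 12.981 = 87.392 → 87.4°C

87.4°C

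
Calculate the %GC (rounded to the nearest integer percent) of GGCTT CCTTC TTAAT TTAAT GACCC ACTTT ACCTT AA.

35%

Counting bases: T=15, C=10, A=9, G=3
G+C = 3 + 10 = 13 out of 37 bases
%GC = 13/37 × 100 = 35.14% ≈ 35%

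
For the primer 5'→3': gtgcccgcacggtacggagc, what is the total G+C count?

15

Scanning the sequence gives G=8, A=3, T=2, C=7.
G+C = 8 + 7 = 15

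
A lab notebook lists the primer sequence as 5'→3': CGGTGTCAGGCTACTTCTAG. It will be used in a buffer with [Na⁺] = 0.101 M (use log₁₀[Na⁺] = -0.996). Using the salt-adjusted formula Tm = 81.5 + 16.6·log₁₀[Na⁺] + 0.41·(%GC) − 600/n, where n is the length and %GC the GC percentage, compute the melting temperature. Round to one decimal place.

Length n = 20. Counting bases: C=5, T=6, G=6, A=3
G+C = 11, so %GC = 11/20 × 100 = 55%
Salt term: 16.6 × (-0.996) = -16.534
GC term: 0.41 × 55 = 22.55; length term: −600/20 = −30
Tm = 81.5 + (-16.534) + 22.55 − 30 = 57.516 → 57.5°C

57.5°C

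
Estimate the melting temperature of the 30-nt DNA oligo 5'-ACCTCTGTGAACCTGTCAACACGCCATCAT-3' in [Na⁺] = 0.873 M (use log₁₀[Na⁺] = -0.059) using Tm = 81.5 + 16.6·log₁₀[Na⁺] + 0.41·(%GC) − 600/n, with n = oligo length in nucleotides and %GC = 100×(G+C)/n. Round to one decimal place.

Length n = 30. Scanning the sequence gives A=8, G=4, T=7, C=11.
G+C = 15, so %GC = 15/30 × 100 = 50%
Salt term: 16.6 × (-0.059) = -0.979
GC term: 0.41 × 50 = 20.5; length term: −600/30 = −20
Tm = 81.5 + (-0.979) + 20.5 − 20 = 81.021 → 81.0°C

81.0°C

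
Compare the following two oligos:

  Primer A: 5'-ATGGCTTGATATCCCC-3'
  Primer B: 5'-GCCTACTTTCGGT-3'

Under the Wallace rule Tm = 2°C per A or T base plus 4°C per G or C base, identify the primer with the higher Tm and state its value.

Primer A: A+T=8, G+C=8 → Tm = 2(8)+4(8) = 48°C
Primer B: A+T=6, G+C=7 → Tm = 2(6)+4(7) = 40°C
48°C vs 40°C → primer A is higher.

Primer A, 48°C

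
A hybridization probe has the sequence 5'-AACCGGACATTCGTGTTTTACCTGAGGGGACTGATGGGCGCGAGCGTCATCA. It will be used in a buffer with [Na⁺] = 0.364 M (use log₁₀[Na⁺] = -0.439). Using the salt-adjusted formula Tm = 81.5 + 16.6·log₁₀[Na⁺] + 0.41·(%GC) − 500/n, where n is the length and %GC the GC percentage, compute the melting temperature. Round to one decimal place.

Length n = 52. A=11, G=17, C=12, T=12
G+C = 29, so %GC = 29/52 × 100 = 55.769%
Salt term: 16.6 × (-0.439) = -7.287
GC term: 0.41 × 55.769 = 22.865; length term: −500/52 = −9.615
Tm = 81.5 + (-7.287) + 22.865 − 9.615 = 87.463 → 87.5°C

87.5°C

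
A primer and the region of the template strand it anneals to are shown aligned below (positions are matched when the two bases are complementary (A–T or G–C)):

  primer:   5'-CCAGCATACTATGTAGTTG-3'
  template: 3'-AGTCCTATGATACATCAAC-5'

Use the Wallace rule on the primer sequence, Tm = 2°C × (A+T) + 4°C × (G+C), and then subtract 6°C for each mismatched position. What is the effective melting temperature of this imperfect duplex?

Primer base counts: A=5, T=6, G=4, C=4 → A+T=11, G+C=8
Perfect-match Tm = 2(11) + 4(8) = 22 + 32 = 54°C
Mismatches (positions where the bases are not complementary): 2 (at positions 1, 5)
Effective Tm = 54 − 2×6 = 54 − 12 = 42°C

42°C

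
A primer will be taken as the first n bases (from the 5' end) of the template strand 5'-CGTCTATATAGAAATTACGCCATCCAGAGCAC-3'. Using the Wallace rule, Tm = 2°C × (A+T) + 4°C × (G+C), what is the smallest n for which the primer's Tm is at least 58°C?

First 20 bases: CGTCTATATAGAAATTACGC → Tm = 54°C (< 58°C)
First 21 bases: CGTCTATATAGAAATTACGCC → Tm = 58°C (≥ 58°C)
Since every base adds ≥2°C, Tm only increases with n, so the threshold is first crossed at n = 21.

n = 21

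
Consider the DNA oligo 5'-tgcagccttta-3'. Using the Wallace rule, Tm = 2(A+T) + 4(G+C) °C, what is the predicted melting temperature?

32°C

Base counts: C=3, G=2, T=4, A=2
A+T = 6, G+C = 5
Tm = 2(6) + 4(5) = 12 + 20 = 32°C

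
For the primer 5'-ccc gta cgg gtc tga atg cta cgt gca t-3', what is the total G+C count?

Base counts: A=5, G=8, C=8, T=7
Total G or C: 8 + 8 = 16

16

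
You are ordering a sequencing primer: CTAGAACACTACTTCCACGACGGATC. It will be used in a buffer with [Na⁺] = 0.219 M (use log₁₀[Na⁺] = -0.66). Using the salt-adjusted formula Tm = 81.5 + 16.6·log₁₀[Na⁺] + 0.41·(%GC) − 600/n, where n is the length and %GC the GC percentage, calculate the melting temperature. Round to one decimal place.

Length n = 26. Scanning the sequence gives G=4, A=8, C=9, T=5.
G+C = 13, so %GC = 13/26 × 100 = 50%
Salt term: 16.6 × (-0.66) = -10.956
GC term: 0.41 × 50 = 20.5; length term: −600/26 = −23.077
Tm = 81.5 + (-10.956) + 20.5 − 23.077 = 67.967 → 68.0°C

68.0°C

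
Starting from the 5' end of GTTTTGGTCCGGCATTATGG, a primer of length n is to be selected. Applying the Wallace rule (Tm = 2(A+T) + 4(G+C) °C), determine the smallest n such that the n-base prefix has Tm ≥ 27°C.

First 9 bases: GTTTTGGTC → Tm = 26°C (< 27°C)
First 10 bases: GTTTTGGTCC → Tm = 30°C (≥ 27°C)
Since every base adds ≥2°C, Tm only increases with n, so the threshold is first crossed at n = 10.

n = 10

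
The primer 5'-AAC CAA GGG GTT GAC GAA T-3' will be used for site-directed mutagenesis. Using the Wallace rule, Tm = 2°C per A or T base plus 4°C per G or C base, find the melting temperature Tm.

Scanning the sequence gives T=3, C=3, G=6, A=7.
A+T = 10, G+C = 9
Tm = 2×10 + 4×9 = 56°C

56°C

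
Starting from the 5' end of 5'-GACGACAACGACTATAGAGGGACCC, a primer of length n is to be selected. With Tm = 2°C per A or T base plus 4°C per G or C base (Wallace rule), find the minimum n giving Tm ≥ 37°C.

n = 12

First 11 bases: GACGACAACGA → Tm = 34°C (< 37°C)
First 12 bases: GACGACAACGAC → Tm = 38°C (≥ 37°C)
Each additional base adds 2°C (A/T) or 4°C (G/C), so Tm is non-decreasing in n; n = 12 is the first length to reach 37°C.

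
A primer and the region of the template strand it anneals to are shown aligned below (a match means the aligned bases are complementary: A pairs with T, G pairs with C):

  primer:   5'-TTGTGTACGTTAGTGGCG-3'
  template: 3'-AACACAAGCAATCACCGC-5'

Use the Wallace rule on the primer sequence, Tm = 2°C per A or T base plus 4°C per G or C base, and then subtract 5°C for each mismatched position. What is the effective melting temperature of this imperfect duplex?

49°C

Primer base counts: A=2, T=7, G=7, C=2 → A+T=9, G+C=9
Perfect-match Tm = 2(9) + 4(9) = 18 + 36 = 54°C
Mismatches (positions where the bases are not complementary): 1 (at position 7)
Effective Tm = 54 − 1×5 = 54 − 5 = 49°C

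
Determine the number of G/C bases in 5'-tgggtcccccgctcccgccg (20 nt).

Base counts: T=3, G=6, C=11, A=0
Total G or C: 6 + 11 = 17

17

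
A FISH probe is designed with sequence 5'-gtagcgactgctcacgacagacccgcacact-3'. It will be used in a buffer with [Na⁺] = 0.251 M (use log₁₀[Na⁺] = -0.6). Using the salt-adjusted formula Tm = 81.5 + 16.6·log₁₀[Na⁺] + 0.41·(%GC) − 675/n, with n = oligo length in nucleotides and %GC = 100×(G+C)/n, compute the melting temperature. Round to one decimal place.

74.9°C

Length n = 31. Base counts: A=8, C=12, G=7, T=4
G+C = 19, so %GC = 19/31 × 100 = 61.29%
Salt term: 16.6 × (-0.6) = -9.96
GC term: 0.41 × 61.29 = 25.129; length term: −675/31 = −21.774
Tm = 81.5 + (-9.96) + 25.129 − 21.774 = 74.895 → 74.9°C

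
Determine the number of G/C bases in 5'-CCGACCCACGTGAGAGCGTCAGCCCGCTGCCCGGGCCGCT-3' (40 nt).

G=13, C=18, T=4, A=5
Total G or C: 13 + 18 = 31

31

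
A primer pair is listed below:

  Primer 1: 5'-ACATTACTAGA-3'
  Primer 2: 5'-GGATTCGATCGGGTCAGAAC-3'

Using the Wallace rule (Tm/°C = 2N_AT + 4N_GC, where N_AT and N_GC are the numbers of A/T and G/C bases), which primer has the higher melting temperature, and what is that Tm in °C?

Primer 1: A+T=8, G+C=3 → Tm = 2(8)+4(3) = 28°C
Primer 2: A+T=9, G+C=11 → Tm = 2(9)+4(11) = 62°C
28°C vs 62°C → primer 2 is higher.

Primer 2, 62°C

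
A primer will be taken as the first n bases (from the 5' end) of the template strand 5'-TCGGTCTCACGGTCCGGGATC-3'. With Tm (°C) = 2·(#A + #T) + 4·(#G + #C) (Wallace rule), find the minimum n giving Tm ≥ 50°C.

First 14 bases: TCGGTCTCACGGTC → Tm = 46°C (< 50°C)
First 15 bases: TCGGTCTCACGGTCC → Tm = 50°C (≥ 50°C)
Each additional base adds 2°C (A/T) or 4°C (G/C), so Tm is non-decreasing in n; n = 15 is the first length to reach 50°C.

n = 15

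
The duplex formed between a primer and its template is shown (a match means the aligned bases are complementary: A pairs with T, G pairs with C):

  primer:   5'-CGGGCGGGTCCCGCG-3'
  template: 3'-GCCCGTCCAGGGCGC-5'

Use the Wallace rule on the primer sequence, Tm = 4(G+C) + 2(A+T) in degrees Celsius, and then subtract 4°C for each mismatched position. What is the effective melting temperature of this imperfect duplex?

Primer base counts: A=0, T=1, G=8, C=6 → A+T=1, G+C=14
Perfect-match Tm = 2(1) + 4(14) = 2 + 56 = 58°C
Mismatches (positions where the bases are not complementary): 1 (at position 6)
Effective Tm = 58 − 1×4 = 58 − 4 = 54°C

54°C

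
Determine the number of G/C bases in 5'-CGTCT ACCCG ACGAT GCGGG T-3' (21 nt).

14

Scanning the sequence gives G=7, T=4, C=7, A=3.
G+C = 7 + 7 = 14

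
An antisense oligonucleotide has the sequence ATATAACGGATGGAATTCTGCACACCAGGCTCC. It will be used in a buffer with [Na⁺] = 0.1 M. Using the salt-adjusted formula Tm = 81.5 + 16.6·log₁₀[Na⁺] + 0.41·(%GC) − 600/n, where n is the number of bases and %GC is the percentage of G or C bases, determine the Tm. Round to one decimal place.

Length n = 33. Base counts: T=7, G=7, A=10, C=9
G+C = 16, so %GC = 16/33 × 100 = 48.485%
Salt term: 16.6 × (-1) = -16.6
GC term: 0.41 × 48.485 = 19.879; length term: −600/33 = −18.182
Tm = 81.5 + (-16.6) + 19.879 − 18.182 = 66.597 → 66.6°C

66.6°C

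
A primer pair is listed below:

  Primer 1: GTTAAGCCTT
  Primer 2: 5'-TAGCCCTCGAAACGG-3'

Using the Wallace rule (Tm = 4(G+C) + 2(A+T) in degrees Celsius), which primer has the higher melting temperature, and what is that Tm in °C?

Primer 1: A+T=6, G+C=4 → Tm = 2(6)+4(4) = 28°C
Primer 2: A+T=6, G+C=9 → Tm = 2(6)+4(9) = 48°C
28°C vs 48°C → primer 2 is higher.

Primer 2, 48°C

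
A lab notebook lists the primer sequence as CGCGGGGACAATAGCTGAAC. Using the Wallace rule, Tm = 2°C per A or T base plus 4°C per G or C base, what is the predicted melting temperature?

64°C

Scanning the sequence gives T=2, A=6, C=5, G=7.
AT pairs contribute 8, GC pairs contribute 12.
Tm = 2×8 + 4×12 = 64°C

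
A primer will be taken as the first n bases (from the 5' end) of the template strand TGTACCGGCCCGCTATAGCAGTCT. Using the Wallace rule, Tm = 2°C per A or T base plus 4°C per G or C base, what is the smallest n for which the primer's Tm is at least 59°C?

n = 19

First 18 bases: TGTACCGGCCCGCTATAG → Tm = 58°C (< 59°C)
First 19 bases: TGTACCGGCCCGCTATAGC → Tm = 62°C (≥ 59°C)
Since every base adds ≥2°C, Tm only increases with n, so the threshold is first crossed at n = 19.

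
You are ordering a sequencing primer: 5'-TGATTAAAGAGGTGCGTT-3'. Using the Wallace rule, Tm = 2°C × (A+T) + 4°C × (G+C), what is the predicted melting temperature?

Base counts: C=1, G=6, T=6, A=5
AT pairs contribute 11, GC pairs contribute 7.
Tm = 2×11 + 4×7 = 50°C

50°C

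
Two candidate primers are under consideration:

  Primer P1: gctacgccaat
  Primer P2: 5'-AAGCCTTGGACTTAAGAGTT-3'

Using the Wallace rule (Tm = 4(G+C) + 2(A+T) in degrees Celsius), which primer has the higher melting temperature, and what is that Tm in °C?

Primer P1: A+T=5, G+C=6 → Tm = 2(5)+4(6) = 34°C
Primer P2: A+T=12, G+C=8 → Tm = 2(12)+4(8) = 56°C
34°C vs 56°C → primer P2 is higher.

Primer P2, 56°C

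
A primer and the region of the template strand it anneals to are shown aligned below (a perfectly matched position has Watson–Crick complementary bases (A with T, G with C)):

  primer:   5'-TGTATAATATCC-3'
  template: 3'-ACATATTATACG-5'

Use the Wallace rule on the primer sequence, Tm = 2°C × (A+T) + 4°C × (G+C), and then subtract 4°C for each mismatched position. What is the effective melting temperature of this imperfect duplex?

Primer base counts: A=4, T=5, G=1, C=2 → A+T=9, G+C=3
Perfect-match Tm = 2(9) + 4(3) = 18 + 12 = 30°C
Mismatches (positions where the bases are not complementary): 1 (at position 11)
Effective Tm = 30 − 1×4 = 30 − 4 = 26°C

26°C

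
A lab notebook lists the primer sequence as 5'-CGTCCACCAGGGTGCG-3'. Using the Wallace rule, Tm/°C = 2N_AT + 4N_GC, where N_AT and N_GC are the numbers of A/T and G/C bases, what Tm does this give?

Base counts: T=2, C=6, G=6, A=2
A+T = 4, G+C = 12
Tm = 2×4 + 4×12 = 56°C

56°C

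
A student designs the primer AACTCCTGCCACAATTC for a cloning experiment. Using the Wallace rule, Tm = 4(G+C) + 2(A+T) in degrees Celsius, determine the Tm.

50°C

Scanning the sequence gives C=7, G=1, A=5, T=4.
A+T = 9, G+C = 8
Tm = 2×9 + 4×8 = 50°C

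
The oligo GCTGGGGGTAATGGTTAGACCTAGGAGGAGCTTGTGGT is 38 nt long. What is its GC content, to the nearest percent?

Scanning the sequence gives A=7, T=10, G=17, C=4.
G+C = 17 + 4 = 21 out of 38 bases
%GC = 21/38 × 100 = 55.26% ≈ 55%

55%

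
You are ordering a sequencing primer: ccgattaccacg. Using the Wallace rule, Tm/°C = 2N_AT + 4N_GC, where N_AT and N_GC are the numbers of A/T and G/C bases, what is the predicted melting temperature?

38°C

G=2, A=3, T=2, C=5
A+T = 5, G+C = 7
Tm = 2(5) + 4(7) = 10 + 28 = 38°C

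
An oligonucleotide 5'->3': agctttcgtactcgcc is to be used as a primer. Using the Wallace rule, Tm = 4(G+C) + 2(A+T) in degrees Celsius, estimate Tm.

Scanning the sequence gives T=5, C=6, G=3, A=2.
AT pairs contribute 7, GC pairs contribute 9.
Tm = 2(7) + 4(9) = 14 + 36 = 50°C

50°C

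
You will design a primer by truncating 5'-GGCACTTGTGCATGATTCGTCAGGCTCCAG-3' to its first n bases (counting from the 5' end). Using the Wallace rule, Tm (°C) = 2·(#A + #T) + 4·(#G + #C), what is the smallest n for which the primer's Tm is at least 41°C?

n = 14

First 13 bases: GGCACTTGTGCAT → Tm = 40°C (< 41°C)
First 14 bases: GGCACTTGTGCATG → Tm = 44°C (≥ 41°C)
Since every base adds ≥2°C, Tm only increases with n, so the threshold is first crossed at n = 14.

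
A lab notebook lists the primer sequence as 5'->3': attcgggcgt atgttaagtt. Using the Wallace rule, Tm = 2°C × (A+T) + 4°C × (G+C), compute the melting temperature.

A=4, G=6, C=2, T=8
AT pairs contribute 12, GC pairs contribute 8.
Tm = 2×12 + 4×8 = 56°C

56°C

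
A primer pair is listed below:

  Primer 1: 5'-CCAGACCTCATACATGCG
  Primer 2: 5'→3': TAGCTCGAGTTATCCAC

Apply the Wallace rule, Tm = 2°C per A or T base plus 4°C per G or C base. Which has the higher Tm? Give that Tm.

Primer 1: A+T=8, G+C=10 → Tm = 2(8)+4(10) = 56°C
Primer 2: A+T=9, G+C=8 → Tm = 2(9)+4(8) = 50°C
56°C vs 50°C → primer 1 is higher.

Primer 1, 56°C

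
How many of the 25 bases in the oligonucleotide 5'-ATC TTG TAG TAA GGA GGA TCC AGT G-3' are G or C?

11

Base counts: C=3, G=8, T=7, A=7
Total G or C: 8 + 3 = 11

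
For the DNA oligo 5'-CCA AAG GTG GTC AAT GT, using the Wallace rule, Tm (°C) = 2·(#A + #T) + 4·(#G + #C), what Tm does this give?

50°C

Scanning the sequence gives T=4, C=3, G=5, A=5.
So N_AT = 9 and N_GC = 8.
Tm = 2×9 + 4×8 = 50°C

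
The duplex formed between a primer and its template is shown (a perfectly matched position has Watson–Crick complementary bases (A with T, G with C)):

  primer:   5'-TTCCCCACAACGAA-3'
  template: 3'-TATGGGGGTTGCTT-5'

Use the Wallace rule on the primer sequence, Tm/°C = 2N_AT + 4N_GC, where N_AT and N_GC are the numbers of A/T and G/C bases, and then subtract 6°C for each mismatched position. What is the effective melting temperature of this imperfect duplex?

24°C

Primer base counts: A=5, T=2, G=1, C=6 → A+T=7, G+C=7
Perfect-match Tm = 2(7) + 4(7) = 14 + 28 = 42°C
Mismatches (positions where the bases are not complementary): 3 (at positions 1, 3, 7)
Effective Tm = 42 − 3×6 = 42 − 18 = 24°C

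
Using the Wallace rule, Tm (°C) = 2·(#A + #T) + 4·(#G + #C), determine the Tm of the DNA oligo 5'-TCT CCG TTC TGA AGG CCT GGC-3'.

Scanning the sequence gives G=6, A=2, C=7, T=6.
A+T = 8, G+C = 13
Tm = 4·13 + 2·8 = 52 + 16 = 68°C

68°C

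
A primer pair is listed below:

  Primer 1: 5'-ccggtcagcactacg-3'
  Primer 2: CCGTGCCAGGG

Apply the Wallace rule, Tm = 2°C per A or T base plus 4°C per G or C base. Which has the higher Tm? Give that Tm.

Primer 1, 50°C

Primer 1: A+T=5, G+C=10 → Tm = 2(5)+4(10) = 50°C
Primer 2: A+T=2, G+C=9 → Tm = 2(2)+4(9) = 40°C
50°C vs 40°C → primer 1 is higher.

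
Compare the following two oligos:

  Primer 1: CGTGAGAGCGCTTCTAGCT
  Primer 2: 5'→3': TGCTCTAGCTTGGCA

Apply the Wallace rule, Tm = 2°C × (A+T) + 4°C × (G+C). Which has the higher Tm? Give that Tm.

Primer 1, 60°C

Primer 1: A+T=8, G+C=11 → Tm = 2(8)+4(11) = 60°C
Primer 2: A+T=7, G+C=8 → Tm = 2(7)+4(8) = 46°C
60°C vs 46°C → primer 1 is higher.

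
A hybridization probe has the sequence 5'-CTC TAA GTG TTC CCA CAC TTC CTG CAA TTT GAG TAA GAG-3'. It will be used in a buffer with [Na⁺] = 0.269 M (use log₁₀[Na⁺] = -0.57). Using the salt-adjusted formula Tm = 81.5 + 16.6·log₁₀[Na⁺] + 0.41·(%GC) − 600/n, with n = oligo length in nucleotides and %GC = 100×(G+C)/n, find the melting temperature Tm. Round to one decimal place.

74.5°C

Length n = 39. Scanning the sequence gives C=10, T=12, G=7, A=10.
G+C = 17, so %GC = 17/39 × 100 = 43.59%
Salt term: 16.6 × (-0.57) = -9.462
GC term: 0.41 × 43.59 = 17.872; length term: −600/39 = −15.385
Tm = 81.5 + (-9.462) + 17.872 − 15.385 = 74.525 → 74.5°C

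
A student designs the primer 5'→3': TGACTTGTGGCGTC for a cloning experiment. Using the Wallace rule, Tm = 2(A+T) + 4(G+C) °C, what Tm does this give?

44°C

T=5, A=1, G=5, C=3
AT pairs contribute 6, GC pairs contribute 8.
Tm = 4·8 + 2·6 = 32 + 12 = 44°C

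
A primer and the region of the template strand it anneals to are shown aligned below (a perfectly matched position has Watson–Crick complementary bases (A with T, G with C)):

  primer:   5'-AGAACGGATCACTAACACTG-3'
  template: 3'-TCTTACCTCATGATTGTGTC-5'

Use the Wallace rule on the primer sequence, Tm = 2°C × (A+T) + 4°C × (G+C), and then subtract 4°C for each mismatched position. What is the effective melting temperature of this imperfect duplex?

42°C

Primer base counts: A=8, T=3, G=4, C=5 → A+T=11, G+C=9
Perfect-match Tm = 2(11) + 4(9) = 22 + 36 = 58°C
Mismatches (positions where the bases are not complementary): 4 (at positions 5, 9, 10, 19)
Effective Tm = 58 − 4×4 = 58 − 16 = 42°C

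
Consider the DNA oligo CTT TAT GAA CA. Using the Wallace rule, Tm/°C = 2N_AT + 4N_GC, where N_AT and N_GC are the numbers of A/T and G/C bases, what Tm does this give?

Counting bases: A=4, T=4, C=2, G=1
So N_AT = 8 and N_GC = 3.
Tm = 2×8 + 4×3 = 28°C

28°C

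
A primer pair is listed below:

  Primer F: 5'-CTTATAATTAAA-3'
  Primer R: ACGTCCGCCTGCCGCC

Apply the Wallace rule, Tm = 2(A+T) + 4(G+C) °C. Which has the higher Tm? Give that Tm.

Primer R, 58°C

Primer F: A+T=11, G+C=1 → Tm = 2(11)+4(1) = 26°C
Primer R: A+T=3, G+C=13 → Tm = 2(3)+4(13) = 58°C
26°C vs 58°C → primer R is higher.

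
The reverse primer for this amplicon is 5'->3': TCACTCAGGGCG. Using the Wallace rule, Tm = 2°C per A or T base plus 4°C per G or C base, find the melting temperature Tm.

Scanning the sequence gives T=2, A=2, G=4, C=4.
AT pairs contribute 4, GC pairs contribute 8.
Tm = 4·8 + 2·4 = 32 + 8 = 40°C

40°C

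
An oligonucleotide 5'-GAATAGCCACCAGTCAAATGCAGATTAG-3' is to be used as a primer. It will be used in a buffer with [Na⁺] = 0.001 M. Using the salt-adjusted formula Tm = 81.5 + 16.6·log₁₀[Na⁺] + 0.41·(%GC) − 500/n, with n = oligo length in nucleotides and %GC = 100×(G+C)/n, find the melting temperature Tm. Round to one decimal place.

Length n = 28. Base counts: G=6, A=11, T=5, C=6
G+C = 12, so %GC = 12/28 × 100 = 42.857%
Salt term: 16.6 × (-3) = -49.8
GC term: 0.41 × 42.857 = 17.571; length term: −500/28 = −17.857
Tm = 81.5 + (-49.8) + 17.571 − 17.857 = 31.414 → 31.4°C

31.4°C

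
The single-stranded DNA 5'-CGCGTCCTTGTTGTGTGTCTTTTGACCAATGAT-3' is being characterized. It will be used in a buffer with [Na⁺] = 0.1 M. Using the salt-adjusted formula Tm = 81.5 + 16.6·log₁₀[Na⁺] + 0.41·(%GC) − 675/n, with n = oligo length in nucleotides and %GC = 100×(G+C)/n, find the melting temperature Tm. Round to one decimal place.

Length n = 33. Scanning the sequence gives C=7, G=8, A=4, T=14.
G+C = 15, so %GC = 15/33 × 100 = 45.455%
Salt term: 16.6 × (-1) = -16.6
GC term: 0.41 × 45.455 = 18.637; length term: −675/33 = −20.455
Tm = 81.5 + (-16.6) + 18.637 − 20.455 = 63.082 → 63.1°C

63.1°C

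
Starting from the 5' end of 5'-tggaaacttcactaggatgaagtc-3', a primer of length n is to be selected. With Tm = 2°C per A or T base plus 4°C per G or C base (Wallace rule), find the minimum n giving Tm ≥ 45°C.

First 15 bases: TGGAAACTTCACTAG → Tm = 42°C (< 45°C)
First 16 bases: TGGAAACTTCACTAGG → Tm = 46°C (≥ 45°C)
Each additional base adds 2°C (A/T) or 4°C (G/C), so Tm is non-decreasing in n; n = 16 is the first length to reach 45°C.

n = 16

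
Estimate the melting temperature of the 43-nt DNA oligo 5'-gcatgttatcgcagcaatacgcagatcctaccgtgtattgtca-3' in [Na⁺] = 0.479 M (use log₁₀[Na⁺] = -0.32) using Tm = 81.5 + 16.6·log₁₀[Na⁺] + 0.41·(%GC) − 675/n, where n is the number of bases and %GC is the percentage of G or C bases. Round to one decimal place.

79.6°C

Length n = 43. Base counts: C=11, A=11, G=9, T=12
G+C = 20, so %GC = 20/43 × 100 = 46.512%
Salt term: 16.6 × (-0.32) = -5.312
GC term: 0.41 × 46.512 = 19.07; length term: −675/43 = −15.698
Tm = 81.5 + (-5.312) + 19.07 − 15.698 = 79.56 → 79.6°C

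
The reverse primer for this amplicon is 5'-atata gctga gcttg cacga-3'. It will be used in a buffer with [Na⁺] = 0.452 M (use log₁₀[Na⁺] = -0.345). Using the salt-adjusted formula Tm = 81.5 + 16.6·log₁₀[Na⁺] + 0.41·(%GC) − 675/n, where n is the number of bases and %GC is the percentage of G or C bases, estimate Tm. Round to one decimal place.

Length n = 20. Scanning the sequence gives T=5, C=4, A=6, G=5.
G+C = 9, so %GC = 9/20 × 100 = 45%
Salt term: 16.6 × (-0.345) = -5.727
GC term: 0.41 × 45 = 18.45; length term: −675/20 = −33.75
Tm = 81.5 + (-5.727) + 18.45 − 33.75 = 60.473 → 60.5°C

60.5°C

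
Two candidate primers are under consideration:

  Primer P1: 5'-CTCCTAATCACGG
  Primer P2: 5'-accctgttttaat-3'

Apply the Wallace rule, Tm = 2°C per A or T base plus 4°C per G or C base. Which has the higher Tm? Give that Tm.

Primer P1, 40°C

Primer P1: A+T=6, G+C=7 → Tm = 2(6)+4(7) = 40°C
Primer P2: A+T=9, G+C=4 → Tm = 2(9)+4(4) = 34°C
40°C vs 34°C → primer P1 is higher.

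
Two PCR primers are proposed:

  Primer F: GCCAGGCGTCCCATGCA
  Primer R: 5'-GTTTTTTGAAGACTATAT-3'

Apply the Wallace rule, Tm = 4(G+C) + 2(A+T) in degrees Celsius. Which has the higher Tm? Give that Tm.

Primer F, 58°C

Primer F: A+T=5, G+C=12 → Tm = 2(5)+4(12) = 58°C
Primer R: A+T=14, G+C=4 → Tm = 2(14)+4(4) = 44°C
58°C vs 44°C → primer F is higher.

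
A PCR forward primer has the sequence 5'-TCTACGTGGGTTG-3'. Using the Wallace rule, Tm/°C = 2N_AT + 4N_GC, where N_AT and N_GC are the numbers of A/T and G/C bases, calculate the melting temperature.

Scanning the sequence gives T=5, G=5, A=1, C=2.
A+T = 6, G+C = 7
Tm = 2×6 + 4×7 = 40°C

40°C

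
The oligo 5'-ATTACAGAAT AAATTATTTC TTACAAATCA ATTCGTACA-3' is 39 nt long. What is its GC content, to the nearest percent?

21%

Scanning the sequence gives G=2, C=6, A=17, T=14.
G+C = 2 + 6 = 8 out of 39 bases
%GC = 8/39 × 100 = 20.51% ≈ 21%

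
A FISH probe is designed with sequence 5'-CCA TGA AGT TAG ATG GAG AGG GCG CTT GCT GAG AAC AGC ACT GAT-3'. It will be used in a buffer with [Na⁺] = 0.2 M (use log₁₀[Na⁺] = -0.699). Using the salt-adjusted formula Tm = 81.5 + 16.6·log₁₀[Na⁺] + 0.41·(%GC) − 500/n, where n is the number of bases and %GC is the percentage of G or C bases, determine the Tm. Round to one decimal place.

79.7°C

Length n = 45. G=15, C=8, T=9, A=13
G+C = 23, so %GC = 23/45 × 100 = 51.111%
Salt term: 16.6 × (-0.699) = -11.603
GC term: 0.41 × 51.111 = 20.956; length term: −500/45 = −11.111
Tm = 81.5 + (-11.603) + 20.956 − 11.111 = 79.742 → 79.7°C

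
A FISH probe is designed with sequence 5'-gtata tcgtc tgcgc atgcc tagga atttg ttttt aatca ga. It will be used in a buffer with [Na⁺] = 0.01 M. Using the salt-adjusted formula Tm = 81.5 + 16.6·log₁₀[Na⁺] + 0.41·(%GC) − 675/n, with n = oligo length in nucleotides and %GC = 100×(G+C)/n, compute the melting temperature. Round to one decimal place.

47.8°C

Length n = 42. Counting bases: G=9, C=7, A=10, T=16
G+C = 16, so %GC = 16/42 × 100 = 38.095%
Salt term: 16.6 × (-2) = -33.2
GC term: 0.41 × 38.095 = 15.619; length term: −675/42 = −16.071
Tm = 81.5 + (-33.2) + 15.619 − 16.071 = 47.848 → 47.8°C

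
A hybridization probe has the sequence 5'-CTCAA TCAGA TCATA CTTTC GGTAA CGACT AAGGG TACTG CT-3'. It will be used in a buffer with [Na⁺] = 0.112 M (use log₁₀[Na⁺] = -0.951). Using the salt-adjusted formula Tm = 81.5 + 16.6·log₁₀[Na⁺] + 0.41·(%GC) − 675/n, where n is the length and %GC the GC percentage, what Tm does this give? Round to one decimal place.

Length n = 42. Scanning the sequence gives T=12, A=12, G=8, C=10.
G+C = 18, so %GC = 18/42 × 100 = 42.857%
Salt term: 16.6 × (-0.951) = -15.787
GC term: 0.41 × 42.857 = 17.571; length term: −675/42 = −16.071
Tm = 81.5 + (-15.787) + 17.571 − 16.071 = 67.213 → 67.2°C

67.2°C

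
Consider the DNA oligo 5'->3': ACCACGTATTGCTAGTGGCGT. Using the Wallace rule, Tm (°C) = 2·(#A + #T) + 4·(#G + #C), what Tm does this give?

Scanning the sequence gives T=6, A=4, G=6, C=5.
AT pairs contribute 10, GC pairs contribute 11.
Tm = 2(10) + 4(11) = 20 + 44 = 64°C

64°C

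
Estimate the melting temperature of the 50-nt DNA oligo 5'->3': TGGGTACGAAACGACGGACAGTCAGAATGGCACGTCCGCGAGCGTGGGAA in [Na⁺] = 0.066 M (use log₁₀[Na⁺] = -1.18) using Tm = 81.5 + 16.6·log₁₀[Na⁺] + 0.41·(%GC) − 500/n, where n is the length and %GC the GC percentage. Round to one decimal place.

76.5°C

Length n = 50. Scanning the sequence gives T=6, G=19, A=14, C=11.
G+C = 30, so %GC = 30/50 × 100 = 60%
Salt term: 16.6 × (-1.18) = -19.588
GC term: 0.41 × 60 = 24.6; length term: −500/50 = −10
Tm = 81.5 + (-19.588) + 24.6 − 10 = 76.512 → 76.5°C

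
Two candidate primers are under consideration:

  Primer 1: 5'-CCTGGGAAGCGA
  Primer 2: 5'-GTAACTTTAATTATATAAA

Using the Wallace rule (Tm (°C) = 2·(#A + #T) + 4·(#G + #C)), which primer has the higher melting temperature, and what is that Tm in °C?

Primer 1: A+T=4, G+C=8 → Tm = 2(4)+4(8) = 40°C
Primer 2: A+T=17, G+C=2 → Tm = 2(17)+4(2) = 42°C
40°C vs 42°C → primer 2 is higher.

Primer 2, 42°C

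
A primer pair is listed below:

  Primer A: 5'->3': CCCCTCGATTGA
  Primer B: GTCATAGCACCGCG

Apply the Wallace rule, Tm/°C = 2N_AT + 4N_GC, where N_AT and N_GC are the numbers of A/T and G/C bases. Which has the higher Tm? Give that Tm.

Primer A: A+T=5, G+C=7 → Tm = 2(5)+4(7) = 38°C
Primer B: A+T=5, G+C=9 → Tm = 2(5)+4(9) = 46°C
38°C vs 46°C → primer B is higher.

Primer B, 46°C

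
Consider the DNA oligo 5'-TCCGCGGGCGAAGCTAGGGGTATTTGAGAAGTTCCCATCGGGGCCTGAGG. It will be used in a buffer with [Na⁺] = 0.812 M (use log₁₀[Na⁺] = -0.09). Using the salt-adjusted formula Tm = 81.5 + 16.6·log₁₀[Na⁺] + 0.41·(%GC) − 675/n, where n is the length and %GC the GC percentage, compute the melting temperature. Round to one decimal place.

91.9°C

Length n = 50. Counting bases: C=11, G=20, A=9, T=10
G+C = 31, so %GC = 31/50 × 100 = 62%
Salt term: 16.6 × (-0.09) = -1.494
GC term: 0.41 × 62 = 25.42; length term: −675/50 = −13.5
Tm = 81.5 + (-1.494) + 25.42 − 13.5 = 91.926 → 91.9°C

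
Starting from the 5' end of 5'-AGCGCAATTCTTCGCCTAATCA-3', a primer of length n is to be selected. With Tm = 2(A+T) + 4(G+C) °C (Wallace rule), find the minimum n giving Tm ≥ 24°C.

n = 8

First 7 bases: AGCGCAA → Tm = 22°C (< 24°C)
First 8 bases: AGCGCAAT → Tm = 24°C (≥ 24°C)
Since every base adds ≥2°C, Tm only increases with n, so the threshold is first crossed at n = 8.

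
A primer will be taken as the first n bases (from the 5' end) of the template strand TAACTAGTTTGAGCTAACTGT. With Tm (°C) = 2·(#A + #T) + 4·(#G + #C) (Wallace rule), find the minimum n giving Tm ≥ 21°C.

First 8 bases: TAACTAGT → Tm = 20°C (< 21°C)
First 9 bases: TAACTAGTT → Tm = 22°C (≥ 21°C)
Each additional base adds 2°C (A/T) or 4°C (G/C), so Tm is non-decreasing in n; n = 9 is the first length to reach 21°C.

n = 9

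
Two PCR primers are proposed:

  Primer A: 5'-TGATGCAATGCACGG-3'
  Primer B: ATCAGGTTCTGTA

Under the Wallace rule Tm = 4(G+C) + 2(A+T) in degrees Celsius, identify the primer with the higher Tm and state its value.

Primer A: A+T=7, G+C=8 → Tm = 2(7)+4(8) = 46°C
Primer B: A+T=8, G+C=5 → Tm = 2(8)+4(5) = 36°C
46°C vs 36°C → primer A is higher.

Primer A, 46°C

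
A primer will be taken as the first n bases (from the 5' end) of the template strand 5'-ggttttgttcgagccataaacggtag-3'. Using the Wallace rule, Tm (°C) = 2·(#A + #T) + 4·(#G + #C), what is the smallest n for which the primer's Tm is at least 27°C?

First 9 bases: GGTTTTGTT → Tm = 24°C (< 27°C)
First 10 bases: GGTTTTGTTC → Tm = 28°C (≥ 27°C)
Since every base adds ≥2°C, Tm only increases with n, so the threshold is first crossed at n = 10.

n = 10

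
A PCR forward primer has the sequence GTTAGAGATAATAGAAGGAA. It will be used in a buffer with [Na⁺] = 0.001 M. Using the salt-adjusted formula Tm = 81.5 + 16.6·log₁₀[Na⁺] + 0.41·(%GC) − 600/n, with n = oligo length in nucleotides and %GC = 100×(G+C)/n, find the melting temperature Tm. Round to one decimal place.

14.0°C

Length n = 20. Counting bases: C=0, A=10, G=6, T=4
G+C = 6, so %GC = 6/20 × 100 = 30%
Salt term: 16.6 × (-3) = -49.8
GC term: 0.41 × 30 = 12.3; length term: −600/20 = −30
Tm = 81.5 + (-49.8) + 12.3 − 30 = 14 → 14.0°C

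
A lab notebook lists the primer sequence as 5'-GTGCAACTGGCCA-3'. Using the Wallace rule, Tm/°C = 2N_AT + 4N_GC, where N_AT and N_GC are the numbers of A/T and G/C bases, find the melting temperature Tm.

Counting bases: T=2, G=4, A=3, C=4
So N_AT = 5 and N_GC = 8.
Tm = 4·8 + 2·5 = 32 + 10 = 42°C

42°C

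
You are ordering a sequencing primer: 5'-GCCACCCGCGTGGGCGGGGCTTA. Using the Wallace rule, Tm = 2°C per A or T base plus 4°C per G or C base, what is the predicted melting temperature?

82°C

Base counts: G=10, T=3, C=8, A=2
AT pairs contribute 5, GC pairs contribute 18.
Tm = 2(5) + 4(18) = 10 + 72 = 82°C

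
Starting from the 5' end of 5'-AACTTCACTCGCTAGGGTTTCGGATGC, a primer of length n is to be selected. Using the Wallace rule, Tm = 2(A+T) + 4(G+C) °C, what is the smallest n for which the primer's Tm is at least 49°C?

First 16 bases: AACTTCACTCGCTAGG → Tm = 48°C (< 49°C)
First 17 bases: AACTTCACTCGCTAGGG → Tm = 52°C (≥ 49°C)
Since every base adds ≥2°C, Tm only increases with n, so the threshold is first crossed at n = 17.

n = 17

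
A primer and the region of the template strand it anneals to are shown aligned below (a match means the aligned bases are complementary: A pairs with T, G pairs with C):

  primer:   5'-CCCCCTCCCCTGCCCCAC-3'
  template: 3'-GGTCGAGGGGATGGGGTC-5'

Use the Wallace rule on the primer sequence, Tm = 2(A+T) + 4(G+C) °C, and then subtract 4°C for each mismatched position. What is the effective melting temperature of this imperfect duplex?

50°C

Primer base counts: A=1, T=2, G=1, C=14 → A+T=3, G+C=15
Perfect-match Tm = 2(3) + 4(15) = 6 + 60 = 66°C
Mismatches (positions where the bases are not complementary): 4 (at positions 3, 4, 12, 18)
Effective Tm = 66 − 4×4 = 66 − 16 = 50°C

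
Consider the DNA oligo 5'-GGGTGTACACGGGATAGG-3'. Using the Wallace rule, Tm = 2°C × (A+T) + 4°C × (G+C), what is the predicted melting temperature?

58°C

G=9, A=4, C=2, T=3
So N_AT = 7 and N_GC = 11.
Tm = 4·11 + 2·7 = 44 + 14 = 58°C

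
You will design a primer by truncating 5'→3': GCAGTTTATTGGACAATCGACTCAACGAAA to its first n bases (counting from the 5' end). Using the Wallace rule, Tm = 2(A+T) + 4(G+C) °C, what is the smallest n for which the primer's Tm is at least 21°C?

First 7 bases: GCAGTTT → Tm = 20°C (< 21°C)
First 8 bases: GCAGTTTA → Tm = 22°C (≥ 21°C)
Each additional base adds 2°C (A/T) or 4°C (G/C), so Tm is non-decreasing in n; n = 8 is the first length to reach 21°C.

n = 8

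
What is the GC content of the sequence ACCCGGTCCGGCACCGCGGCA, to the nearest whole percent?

C=10, T=1, A=3, G=7
G+C = 7 + 10 = 17 out of 21 bases
%GC = 17/21 × 100 = 80.95% ≈ 81%

81%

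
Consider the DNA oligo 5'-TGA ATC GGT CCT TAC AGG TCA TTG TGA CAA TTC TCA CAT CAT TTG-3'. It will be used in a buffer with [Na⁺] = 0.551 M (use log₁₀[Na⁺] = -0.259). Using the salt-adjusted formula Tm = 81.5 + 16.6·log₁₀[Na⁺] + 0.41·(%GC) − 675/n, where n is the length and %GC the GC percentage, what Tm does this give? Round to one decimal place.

Length n = 45. Base counts: T=16, G=8, C=10, A=11
G+C = 18, so %GC = 18/45 × 100 = 40%
Salt term: 16.6 × (-0.259) = -4.299
GC term: 0.41 × 40 = 16.4; length term: −675/45 = −15
Tm = 81.5 + (-4.299) + 16.4 − 15 = 78.601 → 78.6°C

78.6°C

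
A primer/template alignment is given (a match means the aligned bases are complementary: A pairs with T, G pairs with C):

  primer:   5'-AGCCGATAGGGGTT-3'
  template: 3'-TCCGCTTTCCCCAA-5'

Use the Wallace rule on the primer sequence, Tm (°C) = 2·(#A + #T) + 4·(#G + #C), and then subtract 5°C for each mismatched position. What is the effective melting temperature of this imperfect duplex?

34°C

Primer base counts: A=3, T=3, G=6, C=2 → A+T=6, G+C=8
Perfect-match Tm = 2(6) + 4(8) = 12 + 32 = 44°C
Mismatches (positions where the bases are not complementary): 2 (at positions 3, 7)
Effective Tm = 44 − 2×5 = 44 − 10 = 34°C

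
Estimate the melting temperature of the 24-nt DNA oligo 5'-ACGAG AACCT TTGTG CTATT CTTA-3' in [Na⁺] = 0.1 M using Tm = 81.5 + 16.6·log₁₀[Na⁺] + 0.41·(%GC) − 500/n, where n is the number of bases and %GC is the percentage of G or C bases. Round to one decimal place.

Length n = 24. Counting bases: T=9, A=6, C=5, G=4
G+C = 9, so %GC = 9/24 × 100 = 37.5%
Salt term: 16.6 × (-1) = -16.6
GC term: 0.41 × 37.5 = 15.375; length term: −500/24 = −20.833
Tm = 81.5 + (-16.6) + 15.375 − 20.833 = 59.442 → 59.4°C

59.4°C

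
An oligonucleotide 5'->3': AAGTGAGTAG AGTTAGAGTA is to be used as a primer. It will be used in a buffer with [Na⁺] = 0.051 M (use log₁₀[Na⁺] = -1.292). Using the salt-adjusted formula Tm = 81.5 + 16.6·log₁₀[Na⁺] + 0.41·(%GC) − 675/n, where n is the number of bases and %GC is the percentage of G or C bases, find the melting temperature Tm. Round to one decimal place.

Length n = 20. Base counts: G=7, C=0, T=5, A=8
G+C = 7, so %GC = 7/20 × 100 = 35%
Salt term: 16.6 × (-1.292) = -21.447
GC term: 0.41 × 35 = 14.35; length term: −675/20 = −33.75
Tm = 81.5 + (-21.447) + 14.35 − 33.75 = 40.653 → 40.7°C

40.7°C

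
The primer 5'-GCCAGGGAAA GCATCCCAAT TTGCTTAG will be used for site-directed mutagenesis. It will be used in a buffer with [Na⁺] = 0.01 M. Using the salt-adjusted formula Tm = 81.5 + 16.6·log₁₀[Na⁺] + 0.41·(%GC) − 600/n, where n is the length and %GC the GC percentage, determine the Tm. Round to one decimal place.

47.4°C

Length n = 28. G=7, C=7, A=8, T=6
G+C = 14, so %GC = 14/28 × 100 = 50%
Salt term: 16.6 × (-2) = -33.2
GC term: 0.41 × 50 = 20.5; length term: −600/28 = −21.429
Tm = 81.5 + (-33.2) + 20.5 − 21.429 = 47.371 → 47.4°C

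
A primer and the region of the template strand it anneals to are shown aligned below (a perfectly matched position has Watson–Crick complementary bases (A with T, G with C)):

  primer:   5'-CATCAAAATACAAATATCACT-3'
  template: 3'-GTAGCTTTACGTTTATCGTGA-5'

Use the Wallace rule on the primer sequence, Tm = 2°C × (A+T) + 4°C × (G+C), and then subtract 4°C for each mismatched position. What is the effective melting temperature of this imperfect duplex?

Primer base counts: A=11, T=5, G=0, C=5 → A+T=16, G+C=5
Perfect-match Tm = 2(16) + 4(5) = 32 + 20 = 52°C
Mismatches (positions where the bases are not complementary): 3 (at positions 5, 10, 17)
Effective Tm = 52 − 3×4 = 52 − 12 = 40°C

40°C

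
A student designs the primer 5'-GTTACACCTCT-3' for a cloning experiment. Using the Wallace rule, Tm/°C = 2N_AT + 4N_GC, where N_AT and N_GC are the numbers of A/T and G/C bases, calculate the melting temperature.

32°C

Base counts: C=4, G=1, T=4, A=2
So N_AT = 6 and N_GC = 5.
Tm = 2×6 + 4×5 = 32°C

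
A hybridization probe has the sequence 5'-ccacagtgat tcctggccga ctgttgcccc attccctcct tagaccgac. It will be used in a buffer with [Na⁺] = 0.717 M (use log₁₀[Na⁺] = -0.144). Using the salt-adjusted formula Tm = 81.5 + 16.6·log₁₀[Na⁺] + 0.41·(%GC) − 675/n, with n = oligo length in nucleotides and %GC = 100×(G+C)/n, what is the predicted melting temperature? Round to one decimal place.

89.6°C

Length n = 49. Base counts: G=9, C=20, A=8, T=12
G+C = 29, so %GC = 29/49 × 100 = 59.184%
Salt term: 16.6 × (-0.144) = -2.39
GC term: 0.41 × 59.184 = 24.265; length term: −675/49 = −13.776
Tm = 81.5 + (-2.39) + 24.265 − 13.776 = 89.599 → 89.6°C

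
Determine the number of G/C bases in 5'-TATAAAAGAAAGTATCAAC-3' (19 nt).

G=2, A=11, T=4, C=2
Total G or C: 2 + 2 = 4

4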